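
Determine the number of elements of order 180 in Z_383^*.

0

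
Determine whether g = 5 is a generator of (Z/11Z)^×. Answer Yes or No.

φ(11) = 11 − 1 = 10 = 2 · 5.
Test 5^(10/q) mod 11 for each prime factor q of 10:
5^5 ≡ 1 (mod 11)  [q = 2: ≡ 1 ✗]
5^2 ≡ 3 (mod 11)  [q = 5: ≢ 1 ✓]
Since 5^5 ≡ 1, the order of 5 divides 5 < 10, so 5 is not a primitive root.

No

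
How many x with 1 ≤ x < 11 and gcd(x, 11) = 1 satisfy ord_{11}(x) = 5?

φ(11) = 11 − 1 = 10 = 2 · 5.
(Z/11Z)^× is cyclic (|G| = 10); a cyclic group of order m has exactly φ(d) elements of each order d | m, and none otherwise.
5 | 10, and φ(5) = 5 − 1 = 4.

4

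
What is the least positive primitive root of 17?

3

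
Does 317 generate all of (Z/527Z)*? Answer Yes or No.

No

527 = 17 · 31 is a product of two distinct odd primes, so (Z/527Z)^× ≅ (Z/17Z)^× × (Z/31Z)^× is not cyclic.
No primitive root modulo 527 exists; in particular 317 is not one.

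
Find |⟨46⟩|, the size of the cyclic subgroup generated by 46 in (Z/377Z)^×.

12

ord(46) | φ(377) = φ(13·29) = (13−1)·(29−1) = 12·28 = 336 = 2^4 · 3 · 7.
Divisors of 336: 1, 2, 3, 4, 6, 7, 8, 12, 14, 16, 21, 24, 28, 42, 48, 56, 84, 112, 168, 336.
Evaluate successive powers at the divisors of 336:
46^1 ≡ 46 (mod 377)
46^2 ≡ 231 (mod 377)
46^3 ≡ 70 (mod 377)
46^4 ≡ 204 (mod 377)
46^6 ≡ 376 (mod 377)
46^7 ≡ 331 (mod 377)
46^8 ≡ 146 (mod 377)
46^12 ≡ 1 (mod 377) ✓
The smallest such exponent is 12, so the order of 46 is 12.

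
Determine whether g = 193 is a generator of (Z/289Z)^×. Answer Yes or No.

Yes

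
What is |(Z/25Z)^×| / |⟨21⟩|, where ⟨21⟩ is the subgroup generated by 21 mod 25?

By Lagrange's theorem, ord_25(21) divides φ(25) = φ(5^2) = 5·(5−1) = 20 = 2^2 · 5.
Divisors of 20: 1, 2, 4, 5, 10, 20.
Compute 21^d (mod 25) for the divisors d until we hit 1:
21^1 ≡ 21 (mod 25)
21^2 ≡ 16 (mod 25)
21^4 ≡ 6 (mod 25)
21^5 ≡ 1 (mod 25) ✓
Thus |⟨21⟩| = ord(21) = 5.
The index is φ(25) / ord(21) = 20 / 5 = 4.

4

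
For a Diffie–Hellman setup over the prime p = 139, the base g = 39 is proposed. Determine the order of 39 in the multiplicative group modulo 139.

46

By Lagrange's theorem, ord_139(39) divides φ(139) = 139 − 1 = 138 = 2 · 3 · 23.
Divisors of 138: 1, 2, 3, 6, 23, 46, 69, 138.
Test each divisor d:
39^1 ≡ 39 (mod 139)
39^2 ≡ 131 (mod 139)
39^3 ≡ 105 (mod 139)
39^6 ≡ 44 (mod 139)
39^23 ≡ 138 (mod 139)
39^46 ≡ 1 (mod 139) ✓
So ord_139(39) = 46.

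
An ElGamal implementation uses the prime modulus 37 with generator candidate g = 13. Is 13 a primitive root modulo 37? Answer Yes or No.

φ(37) = 37 − 1 = 36 = 2^2 · 3^2.
13 is a primitive root mod 37 iff 13^(φ(37)/q) ≢ 1 for every prime q | φ(37), i.e. q ∈ {2, 3}.
13^18 ≡ 36 (mod 37)  [q = 2: ≢ 1 ✓]
13^12 ≡ 10 (mod 37)  [q = 3: ≢ 1 ✓]
All checks pass, so 13 has order 36 and is a primitive root modulo 37.

Yes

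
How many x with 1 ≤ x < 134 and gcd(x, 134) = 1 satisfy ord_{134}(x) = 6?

φ(134) = φ(2)·φ(67) = 1·66 = 66 = 2 · 3 · 11.
In a cyclic group of order 66, there are φ(d) elements of order d for each divisor d of 66, and zero for non-divisors.
6 = 2 · 3 divides 66, and φ(6) = 2.

2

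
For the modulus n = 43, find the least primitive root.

φ(43) = 43 − 1 = 42 = 2 · 3 · 7.
Test candidates g = 2, 3, … against the prime factors q ∈ {2, 3, 7} of φ(43): g is a generator iff g^(42/q) ≢ 1 for every such q.
g = 2: 2^21 ≡ 42; 2^14 ≡ 1 — hits 1, so not a primitive root.
g = 3: 3^21 ≡ 42; 3^14 ≡ 36; 3^6 ≡ 41 — none is 1, so 3 is a primitive root.
So 3 is the smallest generator of (Z/43Z)^×.

3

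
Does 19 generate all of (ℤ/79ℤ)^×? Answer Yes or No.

No

φ(79) = 79 − 1 = 78 = 2 · 3 · 13.
Test 19^(78/q) mod 79 for each prime factor q of 78:
19^39 ≡ 1 (mod 79)  [q = 2: ≡ 1 ✗]
19^26 ≡ 55 (mod 79)  [q = 3: ≢ 1 ✓]
19^6 ≡ 38 (mod 79)  [q = 13: ≢ 1 ✓]
The check at q = 2 fails, so 19 generates a proper subgroup.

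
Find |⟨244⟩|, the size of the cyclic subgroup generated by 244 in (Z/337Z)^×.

The order of 244 must divide φ(337) = 337 − 1 = 336 = 2^4 · 3 · 7.
Divisors of 336: 1, 2, 3, 4, 6, 7, 8, 12, 14, 16, 21, 24, 28, 42, 48, 56, 84, 112, 168, 336.
Evaluate successive powers at the divisors of 336:
244^1 ≡ 244 (mod 337)
244^2 ≡ 224 (mod 337)
244^3 ≡ 62 (mod 337)
244^4 ≡ 300 (mod 337)
244^6 ≡ 137 (mod 337)
244^7 ≡ 65 (mod 337)
244^8 ≡ 21 (mod 337)
244^12 ≡ 234 (mod 337)
244^14 ≡ 181 (mod 337)
244^16 ≡ 104 (mod 337)
244^21 ≡ 307 (mod 337)
244^24 ≡ 162 (mod 337)
244^28 ≡ 72 (mod 337)
244^42 ≡ 226 (mod 337)
244^48 ≡ 295 (mod 337)
244^56 ≡ 129 (mod 337)
244^84 ≡ 189 (mod 337)
244^112 ≡ 128 (mod 337)
244^168 ≡ 336 (mod 337)
244^336 ≡ 1 (mod 337) ✓
Hence ord(244) = 336.

336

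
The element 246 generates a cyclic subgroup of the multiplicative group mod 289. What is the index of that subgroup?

ord(246) | φ(289) = φ(17^2) = 17·(17−1) = 272 = 2^4 · 17.
Divisors of 272: 1, 2, 4, 8, 16, 17, 34, 68, 136, 272.
Evaluate successive powers at the divisors of 272:
246^1 ≡ 246 (mod 289)
246^2 ≡ 115 (mod 289)
246^4 ≡ 220 (mod 289)
246^8 ≡ 137 (mod 289)
246^16 ≡ 273 (mod 289)
246^17 ≡ 110 (mod 289)
246^34 ≡ 251 (mod 289)
246^68 ≡ 288 (mod 289)
246^136 ≡ 1 (mod 289) ✓
Thus |⟨246⟩| = ord(246) = 136.
The index is φ(289) / ord(246) = 272 / 136 = 2.

2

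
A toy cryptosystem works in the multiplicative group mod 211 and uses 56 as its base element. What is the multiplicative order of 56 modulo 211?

105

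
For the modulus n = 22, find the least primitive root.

φ(22) = φ(2)·φ(11) = 1·10 = 10 = 2 · 5.
Test candidates g = 2, 3, … against the prime factors q ∈ {2, 5} of φ(22): g is a generator iff g^(10/q) ≢ 1 for every such q.
g = 2: gcd(2, 22) = 2 > 1, not a unit — skip.
g = 3: 3^5 ≡ 1 — hits 1, so not a primitive root.
g = 4: gcd(4, 22) = 2 > 1, not a unit — skip.
g = 5: 5^5 ≡ 1 — hits 1, so not a primitive root.
g = 6: gcd(6, 22) = 2 > 1, not a unit — skip.
g = 7: 7^5 ≡ 21; 7^2 ≡ 5 — none is 1, so 7 is a primitive root.
The smallest primitive root modulo 22 is 7.

7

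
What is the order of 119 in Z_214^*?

53

Since 119 ∈ (Z/214Z)^×, its order divides φ(214) = φ(2)·φ(107) = 1·106 = 106 = 2 · 53.
Divisors of 106: 1, 2, 53, 106.
Evaluate successive powers at the divisors of 106:
119^1 ≡ 119 (mod 214)
119^2 ≡ 37 (mod 214)
119^53 ≡ 1 (mod 214) ✓
So ord_214(119) = 53.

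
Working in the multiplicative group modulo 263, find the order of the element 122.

131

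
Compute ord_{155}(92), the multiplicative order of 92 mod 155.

ord(92) | φ(155) = φ(5·31) = (5−1)·(31−1) = 4·30 = 120 = 2^3 · 3 · 5.
Divisors of 120: 1, 2, 3, 4, 5, 6, 8, 10, 12, 15, 20, 24, 30, 40, 60, 120.
Test each divisor d:
92^1 ≡ 92
92^2 ≡ 94
92^3 ≡ 123
92^4 ≡ 1
Therefore the multiplicative order of 92 modulo 155 is 4.

4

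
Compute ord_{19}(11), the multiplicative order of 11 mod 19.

Since 11 ∈ (Z/19Z)^×, its order divides φ(19) = 19 − 1 = 18 = 2 · 3^2.
Divisors of 18: 1, 2, 3, 6, 9, 18.
Evaluate successive powers at the divisors of 18:
11^1 ≡ 11 (mod 19)
11^2 ≡ 7 (mod 19)
11^3 ≡ 1 (mod 19) ✓
Hence ord(11) = 3.

3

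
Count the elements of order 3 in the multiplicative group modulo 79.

φ(79) = 79 − 1 = 78 = 2 · 3 · 13.
In a cyclic group of order 78, there are φ(d) elements of order d for each divisor d of 78, and zero for non-divisors.
3 | 78, and φ(3) = 3 − 1 = 2.

2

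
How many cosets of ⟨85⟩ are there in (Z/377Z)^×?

4

ord(85) | φ(377) = φ(13·29) = (13−1)·(29−1) = 12·28 = 336 = 2^4 · 3 · 7.
Divisors of 336: 1, 2, 3, 4, 6, 7, 8, 12, 14, 16, 21, 24, 28, 42, 48, 56, 84, 112, 168, 336.
Evaluate successive powers at the divisors of 336:
85^1 ≡ 85 (mod 377)
85^2 ≡ 62 (mod 377)
85^3 ≡ 369 (mod 377)
85^4 ≡ 74 (mod 377)
85^6 ≡ 64 (mod 377)
85^7 ≡ 162 (mod 377)
85^8 ≡ 198 (mod 377)
85^12 ≡ 326 (mod 377)
85^14 ≡ 231 (mod 377)
85^16 ≡ 373 (mod 377)
85^21 ≡ 99 (mod 377)
85^24 ≡ 339 (mod 377)
85^28 ≡ 204 (mod 377)
85^42 ≡ 376 (mod 377)
85^48 ≡ 313 (mod 377)
85^56 ≡ 146 (mod 377)
85^84 ≡ 1 (mod 377) ✓
The order of 85 is 84, so the subgroup it generates has 84 elements.
[(Z/377Z)^× : ⟨85⟩] = 336/84 = 4.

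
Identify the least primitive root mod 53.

2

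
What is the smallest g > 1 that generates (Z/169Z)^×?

φ(169) = φ(13^2) = 13·(13−1) = 156 = 2^2 · 3 · 13.
Test candidates g = 2, 3, … against the prime factors q ∈ {2, 3, 13} of φ(169): g is a generator iff g^(156/q) ≢ 1 for every such q.
g = 2: 2^78 ≡ 168; 2^52 ≡ 146; 2^12 ≡ 40 — none is 1, so 2 is a primitive root.
Hence the least primitive root of 169 is 2.

2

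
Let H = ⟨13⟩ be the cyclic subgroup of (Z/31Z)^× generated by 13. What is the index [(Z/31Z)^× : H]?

By Lagrange's theorem, ord_31(13) divides φ(31) = 31 − 1 = 30 = 2 · 3 · 5.
Divisors of 30: 1, 2, 3, 5, 6, 10, 15, 30.
Evaluate successive powers at the divisors of 30:
13^1 ≡ 13 (mod 31)
13^2 ≡ 14 (mod 31)
13^3 ≡ 27 (mod 31)
13^5 ≡ 6 (mod 31)
13^6 ≡ 16 (mod 31)
13^10 ≡ 5 (mod 31)
13^15 ≡ 30 (mod 31)
13^30 ≡ 1 (mod 31) ✓
So ord_31(13) = 30, hence |⟨13⟩| = 30.
[(Z/31Z)^× : ⟨13⟩] = 30/30 = 1.

1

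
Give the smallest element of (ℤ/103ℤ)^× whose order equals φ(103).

5

φ(103) = 103 − 1 = 102 = 2 · 3 · 17.
Test candidates g = 2, 3, … against the prime factors q ∈ {2, 3, 17} of φ(103): g is a generator iff g^(102/q) ≢ 1 for every such q.
g = 2: 2^51 ≡ 1 — hits 1, so not a primitive root.
g = 3: 3^51 ≡ 102; 3^34 ≡ 1 — hits 1, so not a primitive root.
g = 4: 4^51 ≡ 1 — hits 1, so not a primitive root.
g = 5: 5^51 ≡ 102; 5^34 ≡ 56; 5^6 ≡ 72 — none is 1, so 5 is a primitive root.
The smallest primitive root modulo 103 is 5.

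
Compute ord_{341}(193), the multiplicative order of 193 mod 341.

30

ord(193) | φ(341) = φ(11·31) = (11−1)·(31−1) = 10·30 = 300 = 2^2 · 3 · 5^2.
Divisors of 300: 1, 2, 3, 4, 5, 6, 10, 12, 15, 20, 25, 30, 50, 60, 75, 100, 150, 300.
Evaluate successive powers at the divisors of 300:
193^1 ≡ 193 (mod 341)
193^2 ≡ 80 (mod 341)
193^3 ≡ 95 (mod 341)
193^4 ≡ 262 (mod 341)
193^5 ≡ 98 (mod 341)
193^6 ≡ 159 (mod 341)
193^10 ≡ 56 (mod 341)
193^12 ≡ 47 (mod 341)
193^15 ≡ 32 (mod 341)
193^20 ≡ 67 (mod 341)
193^25 ≡ 87 (mod 341)
193^30 ≡ 1 (mod 341) ✓
Therefore the multiplicative order of 193 modulo 341 is 30.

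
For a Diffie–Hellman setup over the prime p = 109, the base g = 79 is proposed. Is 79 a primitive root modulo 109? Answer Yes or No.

Yes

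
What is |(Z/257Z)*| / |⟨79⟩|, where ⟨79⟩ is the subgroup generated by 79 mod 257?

ord(79) | φ(257) = 257 − 1 = 256 = 2^8.
Divisors of 256: 1, 2, 4, 8, 16, 32, 64, 128, 256.
Test each divisor d:
79^1 ≡ 79
79^2 ≡ 73
79^4 ≡ 189
79^8 ≡ 255
79^16 ≡ 4
79^32 ≡ 16
79^64 ≡ 256
79^128 ≡ 1
Thus |⟨79⟩| = ord(79) = 128.
Index = |(Z/257Z)^×| / |⟨79⟩| = 256 / 128 = 2.

2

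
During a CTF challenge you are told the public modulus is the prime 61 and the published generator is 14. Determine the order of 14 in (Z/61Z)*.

ord(14) | φ(61) = 61 − 1 = 60 = 2^2 · 3 · 5.
Divisors of 60: 1, 2, 3, 4, 5, 6, 10, 12, 15, 20, 30, 60.
Test each divisor d:
14^1 ≡ 14 (mod 61)
14^2 ≡ 13 (mod 61)
14^3 ≡ 60 (mod 61)
14^4 ≡ 47 (mod 61)
14^5 ≡ 48 (mod 61)
14^6 ≡ 1 (mod 61) ✓
So ord_61(14) = 6.

6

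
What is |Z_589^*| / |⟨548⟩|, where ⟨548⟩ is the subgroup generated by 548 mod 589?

The order of 548 must divide φ(589) = φ(19·31) = (19−1)·(31−1) = 18·30 = 540 = 2^2 · 3^3 · 5.
Divisors of 540: 1, 2, 3, 4, 5, 6, 9, 10, 12, 15, 18, 20, 27, 30, 36, 45, 54, 60, 90, 108, 135, 180, 270, 540.
Test each divisor d:
548^1 ≡ 548
548^2 ≡ 503
548^3 ≡ 581
548^4 ≡ 328
548^5 ≡ 99
548^6 ≡ 64
548^9 ≡ 77
548^10 ≡ 377
548^12 ≡ 562
548^15 ≡ 216
548^18 ≡ 39
548^20 ≡ 180
548^27 ≡ 58
548^30 ≡ 125
548^36 ≡ 343
548^45 ≡ 495
548^54 ≡ 419
548^60 ≡ 311
548^90 ≡ 1
The order of 548 is 90, so the subgroup it generates has 90 elements.
The index is φ(589) / ord(548) = 540 / 90 = 6.

6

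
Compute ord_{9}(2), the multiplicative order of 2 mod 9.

By Lagrange's theorem, ord_9(2) divides φ(9) = φ(3^2) = 3·(3−1) = 6 = 2 · 3.
Divisors of 6: 1, 2, 3, 6.
Compute 2^d (mod 9) for the divisors d until we hit 1:
2^1 ≡ 2 (mod 9)
2^2 ≡ 4 (mod 9)
2^3 ≡ 8 (mod 9)
2^6 ≡ 1 (mod 9) ✓
Hence ord(2) = 6.

6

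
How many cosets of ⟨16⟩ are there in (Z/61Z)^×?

ord(16) | φ(61) = 61 − 1 = 60 = 2^2 · 3 · 5.
Divisors of 60: 1, 2, 3, 4, 5, 6, 10, 12, 15, 20, 30, 60.
Compute 16^d (mod 61) for the divisors d until we hit 1:
16^1 ≡ 16
16^2 ≡ 12
16^3 ≡ 9
16^4 ≡ 22
16^5 ≡ 47
16^6 ≡ 20
16^10 ≡ 13
16^12 ≡ 34
16^15 ≡ 1
The order of 16 is 15, so the subgroup it generates has 15 elements.
The index is φ(61) / ord(16) = 60 / 15 = 4.

4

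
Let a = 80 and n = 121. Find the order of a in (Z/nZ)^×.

55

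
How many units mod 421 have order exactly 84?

24

φ(421) = 421 − 1 = 420 = 2^2 · 3 · 5 · 7.
In a cyclic group of order 420, there are φ(d) elements of order d for each divisor d of 420, and zero for non-divisors.
84 = 2^2 · 3 · 7 divides 420, and φ(84) = 24.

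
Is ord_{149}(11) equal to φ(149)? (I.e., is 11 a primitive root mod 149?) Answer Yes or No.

Yes

φ(149) = 149 − 1 = 148 = 2^2 · 37.
Test 11^(148/q) mod 149 for each prime factor q of 148:
11^74 ≡ 148 (mod 149)  [q = 2: ≢ 1 ✓]
11^4 ≡ 39 (mod 149)  [q = 37: ≢ 1 ✓]
Every test exponent gives a nontrivial residue, hence 11 generates the full group.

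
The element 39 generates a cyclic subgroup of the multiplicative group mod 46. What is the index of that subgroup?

2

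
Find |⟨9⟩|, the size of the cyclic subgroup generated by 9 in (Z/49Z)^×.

21

The order of 9 must divide φ(49) = φ(7^2) = 7·(7−1) = 42 = 2 · 3 · 7.
Divisors of 42: 1, 2, 3, 6, 7, 14, 21, 42.
Test each divisor d:
9^1 ≡ 9
9^2 ≡ 32
9^3 ≡ 43
9^6 ≡ 36
9^7 ≡ 30
9^14 ≡ 18
9^21 ≡ 1
Hence ord(9) = 21.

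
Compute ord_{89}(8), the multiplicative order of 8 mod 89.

By Lagrange's theorem, ord_89(8) divides φ(89) = 89 − 1 = 88 = 2^3 · 11.
Divisors of 88: 1, 2, 4, 8, 11, 22, 44, 88.
Test each divisor d:
8^1 ≡ 8
8^2 ≡ 64
8^4 ≡ 2
8^8 ≡ 4
8^11 ≡ 1
The smallest such exponent is 11, so the order of 8 is 11.

11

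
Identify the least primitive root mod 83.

2

φ(83) = 83 − 1 = 82 = 2 · 41.
Test candidates g = 2, 3, … against the prime factors q ∈ {2, 41} of φ(83): g is a generator iff g^(82/q) ≢ 1 for every such q.
g = 2: 2^41 ≡ 82; 2^2 ≡ 4 — none is 1, so 2 is a primitive root.
The smallest primitive root modulo 83 is 2.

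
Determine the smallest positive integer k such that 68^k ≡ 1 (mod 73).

72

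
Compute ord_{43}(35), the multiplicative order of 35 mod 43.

ord(35) | φ(43) = 43 − 1 = 42 = 2 · 3 · 7.
Divisors of 42: 1, 2, 3, 6, 7, 14, 21, 42.
Check 35^d mod 43 for each divisor in increasing order:
35^1 ≡ 35 (mod 43)
35^2 ≡ 21 (mod 43)
35^3 ≡ 4 (mod 43)
35^6 ≡ 16 (mod 43)
35^7 ≡ 1 (mod 43) ✓
The smallest such exponent is 7, so the order of 35 is 7.

7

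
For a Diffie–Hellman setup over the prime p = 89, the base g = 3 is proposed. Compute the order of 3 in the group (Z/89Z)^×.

88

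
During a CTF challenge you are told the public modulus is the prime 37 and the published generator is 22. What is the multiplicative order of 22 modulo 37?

36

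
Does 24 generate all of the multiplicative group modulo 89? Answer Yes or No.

Yes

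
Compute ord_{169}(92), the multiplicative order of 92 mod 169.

13

ord(92) | φ(169) = φ(13^2) = 13·(13−1) = 156 = 2^2 · 3 · 13.
Divisors of 156: 1, 2, 3, 4, 6, 12, 13, 26, 39, 52, 78, 156.
Test each divisor d:
92^1 ≡ 92 (mod 169)
92^2 ≡ 14 (mod 169)
92^3 ≡ 105 (mod 169)
92^4 ≡ 27 (mod 169)
92^6 ≡ 40 (mod 169)
92^12 ≡ 79 (mod 169)
92^13 ≡ 1 (mod 169) ✓
Hence ord(92) = 13.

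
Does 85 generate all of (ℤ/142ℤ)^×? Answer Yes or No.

No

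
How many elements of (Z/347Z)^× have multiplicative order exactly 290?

0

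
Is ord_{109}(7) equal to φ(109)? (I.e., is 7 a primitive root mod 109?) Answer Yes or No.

No

φ(109) = 109 − 1 = 108 = 2^2 · 3^3.
It suffices to check that the order of 7 is not a proper divisor of 108: compute 7^(108/q) for q ∈ {2, 3}.
7^54 ≡ 1 (mod 109)  [q = 2: ≡ 1 ✗]
7^36 ≡ 63 (mod 109)  [q = 3: ≢ 1 ✓]
Since 7^54 ≡ 1, the order of 7 divides 54 < 108, so 7 is not a primitive root.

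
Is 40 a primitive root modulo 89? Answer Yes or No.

φ(89) = 89 − 1 = 88 = 2^3 · 11.
Test 40^(88/q) mod 89 for each prime factor q of 88:
40^44 ≡ 1 (mod 89)  [q = 2: ≡ 1 ✗]
40^8 ≡ 16 (mod 89)  [q = 11: ≢ 1 ✓]
The check at q = 2 fails, so 40 generates a proper subgroup.

No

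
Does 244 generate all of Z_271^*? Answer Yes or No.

φ(271) = 271 − 1 = 270 = 2 · 3^3 · 5.
Test 244^(270/q) mod 271 for each prime factor q of 270:
244^135 ≡ 1 (mod 271)  [q = 2: ≡ 1 ✗]
244^90 ≡ 1 (mod 271)  [q = 3: ≡ 1 ✗]
244^54 ≡ 10 (mod 271)  [q = 5: ≢ 1 ✓]
244^135 ≡ 1 shows ord(244) | 135, strictly less than φ(271); not a primitive root.

No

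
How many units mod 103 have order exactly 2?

φ(103) = 103 − 1 = 102 = 2 · 3 · 17.
Since (Z/103Z)^× is cyclic of order 102, the number of elements of order d is φ(d) when d | 102 and 0 otherwise.
2 | 102, and φ(2) = 2 − 1 = 1.

1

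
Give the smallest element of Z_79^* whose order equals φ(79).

φ(79) = 79 − 1 = 78 = 2 · 3 · 13.
Test candidates g = 2, 3, … against the prime factors q ∈ {2, 3, 13} of φ(79): g is a generator iff g^(78/q) ≢ 1 for every such q.
g = 2: 2^39 ≡ 1 — hits 1, so not a primitive root.
g = 3: 3^39 ≡ 78; 3^26 ≡ 23; 3^6 ≡ 18 — none is 1, so 3 is a primitive root.
So 3 is the smallest generator of (Z/79Z)^×.

3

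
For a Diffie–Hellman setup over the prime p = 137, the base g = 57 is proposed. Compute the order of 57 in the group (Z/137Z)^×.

136

Since 57 ∈ (Z/137Z)^×, its order divides φ(137) = 137 − 1 = 136 = 2^3 · 17.
Divisors of 136: 1, 2, 4, 8, 17, 34, 68, 136.
Evaluate successive powers at the divisors of 136:
57^1 ≡ 57 (mod 137)
57^2 ≡ 98 (mod 137)
57^4 ≡ 14 (mod 137)
57^8 ≡ 59 (mod 137)
57^17 ≡ 41 (mod 137)
57^34 ≡ 37 (mod 137)
57^68 ≡ 136 (mod 137)
57^136 ≡ 1 (mod 137) ✓
So ord_137(57) = 136.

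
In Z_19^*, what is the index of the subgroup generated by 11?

6

The order of 11 must divide φ(19) = 19 − 1 = 18 = 2 · 3^2.
Divisors of 18: 1, 2, 3, 6, 9, 18.
Check 11^d mod 19 for each divisor in increasing order:
11^1 ≡ 11
11^2 ≡ 7
11^3 ≡ 1
So ord_19(11) = 3, hence |⟨11⟩| = 3.
The index is φ(19) / ord(11) = 18 / 3 = 6.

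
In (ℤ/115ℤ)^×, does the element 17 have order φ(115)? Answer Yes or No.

115 = 5 · 23 is a product of two distinct odd primes, so (Z/115Z)^× ≅ (Z/5Z)^× × (Z/23Z)^× is not cyclic.
No primitive root modulo 115 exists; in particular 17 is not one.

No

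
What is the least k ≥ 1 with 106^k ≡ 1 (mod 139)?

By Lagrange's theorem, ord_139(106) divides φ(139) = 139 − 1 = 138 = 2 · 3 · 23.
Divisors of 138: 1, 2, 3, 6, 23, 46, 69, 138.
Evaluate successive powers at the divisors of 138:
106^1 ≡ 106
106^2 ≡ 116
106^3 ≡ 64
106^6 ≡ 65
106^23 ≡ 1
Hence ord(106) = 23.

23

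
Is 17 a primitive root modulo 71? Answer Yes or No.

No

φ(71) = 71 − 1 = 70 = 2 · 5 · 7.
17 is a primitive root mod 71 iff 17^(φ(71)/q) ≢ 1 for every prime q | φ(71), i.e. q ∈ {2, 5, 7}.
17^35 ≡ 70 (mod 71)  [q = 2: ≢ 1 ✓]
17^14 ≡ 25 (mod 71)  [q = 5: ≢ 1 ✓]
17^10 ≡ 1 (mod 71)  [q = 7: ≡ 1 ✗]
The check at q = 7 fails, so 17 generates a proper subgroup.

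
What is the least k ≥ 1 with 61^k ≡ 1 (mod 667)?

308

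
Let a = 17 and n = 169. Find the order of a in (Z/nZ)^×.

ord(17) | φ(169) = φ(13^2) = 13·(13−1) = 156 = 2^2 · 3 · 13.
Divisors of 156: 1, 2, 3, 4, 6, 12, 13, 26, 39, 52, 78, 156.
Test each divisor d:
17^1 ≡ 17 (mod 169)
17^2 ≡ 120 (mod 169)
17^3 ≡ 12 (mod 169)
17^4 ≡ 35 (mod 169)
17^6 ≡ 144 (mod 169)
17^12 ≡ 118 (mod 169)
17^13 ≡ 147 (mod 169)
17^26 ≡ 146 (mod 169)
17^39 ≡ 168 (mod 169)
17^52 ≡ 22 (mod 169)
17^78 ≡ 1 (mod 169) ✓
Therefore the multiplicative order of 17 modulo 169 is 78.

78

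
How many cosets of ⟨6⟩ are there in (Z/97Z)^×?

8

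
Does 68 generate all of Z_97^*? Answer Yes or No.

φ(97) = 97 − 1 = 96 = 2^5 · 3.
Test 68^(96/q) mod 97 for each prime factor q of 96:
68^48 ≡ 96 (mod 97)  [q = 2: ≢ 1 ✓]
68^32 ≡ 35 (mod 97)  [q = 3: ≢ 1 ✓]
Every test exponent gives a nontrivial residue, hence 68 generates the full group.

Yes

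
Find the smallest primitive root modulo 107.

φ(107) = 107 − 1 = 106 = 2 · 53.
Test candidates g = 2, 3, … against the prime factors q ∈ {2, 53} of φ(107): g is a generator iff g^(106/q) ≢ 1 for every such q.
g = 2: 2^53 ≡ 106; 2^2 ≡ 4 — none is 1, so 2 is a primitive root.
Hence the least primitive root of 107 is 2.

2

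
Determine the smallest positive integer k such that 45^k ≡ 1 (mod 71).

7

By Lagrange's theorem, ord_71(45) divides φ(71) = 71 − 1 = 70 = 2 · 5 · 7.
Divisors of 70: 1, 2, 5, 7, 10, 14, 35, 70.
Check 45^d mod 71 for each divisor in increasing order:
45^1 ≡ 45 (mod 71)
45^2 ≡ 37 (mod 71)
45^5 ≡ 48 (mod 71)
45^7 ≡ 1 (mod 71) ✓
The smallest such exponent is 7, so the order of 45 is 7.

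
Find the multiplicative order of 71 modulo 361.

By Lagrange's theorem, ord_361(71) divides φ(361) = φ(19^2) = 19·(19−1) = 342 = 2 · 3^2 · 19.
Divisors of 342: 1, 2, 3, 6, 9, 18, 19, 38, 57, 114, 171, 342.
Test each divisor d:
71^1 ≡ 71 (mod 361)
71^2 ≡ 348 (mod 361)
71^3 ≡ 160 (mod 361)
71^6 ≡ 330 (mod 361)
71^9 ≡ 94 (mod 361)
71^18 ≡ 172 (mod 361)
71^19 ≡ 299 (mod 361)
71^38 ≡ 234 (mod 361)
71^57 ≡ 293 (mod 361)
71^114 ≡ 292 (mod 361)
71^171 ≡ 360 (mod 361)
71^342 ≡ 1 (mod 361) ✓
Therefore the multiplicative order of 71 modulo 361 is 342.

342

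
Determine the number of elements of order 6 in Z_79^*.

φ(79) = 79 − 1 = 78 = 2 · 3 · 13.
Since (Z/79Z)^× is cyclic of order 78, the number of elements of order d is φ(d) when d | 78 and 0 otherwise.
6 = 2 · 3 divides 78, and φ(6) = 2.

2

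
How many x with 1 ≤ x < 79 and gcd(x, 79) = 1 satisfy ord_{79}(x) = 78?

24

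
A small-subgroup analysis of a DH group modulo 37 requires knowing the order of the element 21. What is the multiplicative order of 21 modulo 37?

18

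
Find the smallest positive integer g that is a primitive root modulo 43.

3

φ(43) = 43 − 1 = 42 = 2 · 3 · 7.
Test candidates g = 2, 3, … against the prime factors q ∈ {2, 3, 7} of φ(43): g is a generator iff g^(42/q) ≢ 1 for every such q.
g = 2: 2^21 ≡ 42; 2^14 ≡ 1 — hits 1, so not a primitive root.
g = 3: 3^21 ≡ 42; 3^14 ≡ 36; 3^6 ≡ 41 — none is 1, so 3 is a primitive root.
So 3 is the smallest generator of (Z/43Z)^×.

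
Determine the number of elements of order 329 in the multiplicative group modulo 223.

φ(223) = 223 − 1 = 222 = 2 · 3 · 37.
In a cyclic group of order 222, there are φ(d) elements of order d for each divisor d of 222, and zero for non-divisors.
329 does not divide 222, so no element of (Z/223Z)^× has order 329.

0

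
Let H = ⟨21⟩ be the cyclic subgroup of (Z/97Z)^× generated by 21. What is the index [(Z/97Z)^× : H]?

1

The order of 21 must divide φ(97) = 97 − 1 = 96 = 2^5 · 3.
Divisors of 96: 1, 2, 3, 4, 6, 8, 12, 16, 24, 32, 48, 96.
Evaluate successive powers at the divisors of 96:
21^1 ≡ 21 (mod 97)
21^2 ≡ 53 (mod 97)
21^3 ≡ 46 (mod 97)
21^4 ≡ 93 (mod 97)
21^6 ≡ 79 (mod 97)
21^8 ≡ 16 (mod 97)
21^12 ≡ 33 (mod 97)
21^16 ≡ 62 (mod 97)
21^24 ≡ 22 (mod 97)
21^32 ≡ 61 (mod 97)
21^48 ≡ 96 (mod 97)
21^96 ≡ 1 (mod 97) ✓
Thus |⟨21⟩| = ord(21) = 96.
The index is φ(97) / ord(21) = 96 / 96 = 1.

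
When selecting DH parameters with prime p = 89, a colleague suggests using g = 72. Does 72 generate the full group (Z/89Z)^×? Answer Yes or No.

φ(89) = 89 − 1 = 88 = 2^3 · 11.
An element g generates (Z/89Z)^× iff g^(88/q) ≢ 1 (mod 89) for each prime q ∈ {2, 11}.
72^44 ≡ 1 (mod 89)  [q = 2: ≡ 1 ✗]
72^8 ≡ 8 (mod 89)  [q = 11: ≢ 1 ✓]
Since 72^44 ≡ 1, the order of 72 divides 44 < 88, so 72 is not a primitive root.

No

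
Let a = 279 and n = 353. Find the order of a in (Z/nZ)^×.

352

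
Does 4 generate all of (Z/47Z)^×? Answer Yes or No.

φ(47) = 47 − 1 = 46 = 2 · 23.
An element g generates (Z/47Z)^× iff g^(46/q) ≢ 1 (mod 47) for each prime q ∈ {2, 23}.
4^23 ≡ 1 (mod 47)  [q = 2: ≡ 1 ✗]
4^2 ≡ 16 (mod 47)  [q = 23: ≢ 1 ✓]
Since 4^23 ≡ 1, the order of 4 divides 23 < 46, so 4 is not a primitive root.

No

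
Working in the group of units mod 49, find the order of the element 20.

14

The order of 20 must divide φ(49) = φ(7^2) = 7·(7−1) = 42 = 2 · 3 · 7.
Divisors of 42: 1, 2, 3, 6, 7, 14, 21, 42.
Test each divisor d:
20^1 ≡ 20
20^2 ≡ 8
20^3 ≡ 13
20^6 ≡ 22
20^7 ≡ 48
20^14 ≡ 1
Therefore the multiplicative order of 20 modulo 49 is 14.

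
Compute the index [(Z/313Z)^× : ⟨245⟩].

3

Since 245 ∈ (Z/313Z)^×, its order divides φ(313) = 313 − 1 = 312 = 2^3 · 3 · 13.
Divisors of 312: 1, 2, 3, 4, 6, 8, 12, 13, 24, 26, 39, 52, 78, 104, 156, 312.
Check 245^d mod 313 for each divisor in increasing order:
245^1 ≡ 245
245^2 ≡ 242
245^3 ≡ 133
245^4 ≡ 33
245^6 ≡ 161
245^8 ≡ 150
245^12 ≡ 255
245^13 ≡ 188
245^24 ≡ 234
245^26 ≡ 288
245^39 ≡ 308
245^52 ≡ 312
245^78 ≡ 25
245^104 ≡ 1
The order of 245 is 104, so the subgroup it generates has 104 elements.
The index is φ(313) / ord(245) = 312 / 104 = 3.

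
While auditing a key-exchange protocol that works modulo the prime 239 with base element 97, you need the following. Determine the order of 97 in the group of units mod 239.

238

Since 97 ∈ (Z/239Z)^×, its order divides φ(239) = 239 − 1 = 238 = 2 · 7 · 17.
Divisors of 238: 1, 2, 7, 14, 17, 34, 119, 238.
Check 97^d mod 239 for each divisor in increasing order:
97^1 ≡ 97 (mod 239)
97^2 ≡ 88 (mod 239)
97^7 ≡ 164 (mod 239)
97^14 ≡ 128 (mod 239)
97^17 ≡ 139 (mod 239)
97^34 ≡ 201 (mod 239)
97^119 ≡ 238 (mod 239)
97^238 ≡ 1 (mod 239) ✓
Therefore the multiplicative order of 97 modulo 239 is 238.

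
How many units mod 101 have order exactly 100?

40

φ(101) = 101 − 1 = 100 = 2^2 · 5^2.
Since (Z/101Z)^× is cyclic of order 100, the number of elements of order d is φ(d) when d | 100 and 0 otherwise.
100 = 2^2 · 5^2 divides 100, and φ(100) = 40.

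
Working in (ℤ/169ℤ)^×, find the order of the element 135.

52

By Lagrange's theorem, ord_169(135) divides φ(169) = φ(13^2) = 13·(13−1) = 156 = 2^2 · 3 · 13.
Divisors of 156: 1, 2, 3, 4, 6, 12, 13, 26, 39, 52, 78, 156.
Test each divisor d:
135^1 ≡ 135 (mod 169)
135^2 ≡ 142 (mod 169)
135^3 ≡ 73 (mod 169)
135^4 ≡ 53 (mod 169)
135^6 ≡ 90 (mod 169)
135^12 ≡ 157 (mod 169)
135^13 ≡ 70 (mod 169)
135^26 ≡ 168 (mod 169)
135^39 ≡ 99 (mod 169)
135^52 ≡ 1 (mod 169) ✓
So ord_169(135) = 52.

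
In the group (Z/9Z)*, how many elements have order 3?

2

φ(9) = φ(3^2) = 3·(3−1) = 6 = 2 · 3.
(Z/9Z)^× is cyclic (|G| = 6); a cyclic group of order m has exactly φ(d) elements of each order d | m, and none otherwise.
3 | 6, and φ(3) = 3 − 1 = 2.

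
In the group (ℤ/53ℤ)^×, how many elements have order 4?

φ(53) = 53 − 1 = 52 = 2^2 · 13.
In a cyclic group of order 52, there are φ(d) elements of order d for each divisor d of 52, and zero for non-divisors.
4 = 2^2 divides 52, and φ(4) = 2.

2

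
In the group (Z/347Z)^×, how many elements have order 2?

1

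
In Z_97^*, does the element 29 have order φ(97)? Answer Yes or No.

Yes

φ(97) = 97 − 1 = 96 = 2^5 · 3.
Test 29^(96/q) mod 97 for each prime factor q of 96:
29^48 ≡ 96 (mod 97)  [q = 2: ≢ 1 ✓]
29^32 ≡ 35 (mod 97)  [q = 3: ≢ 1 ✓]
All checks pass, so 29 has order 96 and is a primitive root modulo 97.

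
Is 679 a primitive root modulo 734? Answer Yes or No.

Yes

φ(734) = φ(2)·φ(367) = 1·366 = 366 = 2 · 3 · 61.
679 is a primitive root mod 734 iff 679^(φ(734)/q) ≢ 1 for every prime q | φ(734), i.e. q ∈ {2, 3, 61}.
679^183 ≡ 733 (mod 734)  [q = 2: ≢ 1 ✓]
679^122 ≡ 283 (mod 734)  [q = 3: ≢ 1 ✓]
679^6 ≡ 329 (mod 734)  [q = 61: ≢ 1 ✓]
All checks pass, so 679 has order 366 and is a primitive root modulo 734.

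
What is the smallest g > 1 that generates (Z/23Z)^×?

5

φ(23) = 23 − 1 = 22 = 2 · 11.
g is a primitive root iff g^(22/q) ≢ 1 (mod 23) for each prime q ∈ {2, 11}.
g = 2: 2^11 ≡ 1 — hits 1, so not a primitive root.
g = 3: 3^11 ≡ 1 — hits 1, so not a primitive root.
g = 4: 4^11 ≡ 1 — hits 1, so not a primitive root.
g = 5: 5^11 ≡ 22; 5^2 ≡ 2 — none is 1, so 5 is a primitive root.
Hence the least primitive root of 23 is 5.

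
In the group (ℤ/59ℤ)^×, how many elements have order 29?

28

φ(59) = 59 − 1 = 58 = 2 · 29.
In a cyclic group of order 58, there are φ(d) elements of order d for each divisor d of 58, and zero for non-divisors.
29 | 58, and φ(29) = 29 − 1 = 28.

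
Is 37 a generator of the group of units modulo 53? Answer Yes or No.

φ(53) = 53 − 1 = 52 = 2^2 · 13.
37 is a primitive root mod 53 iff 37^(φ(53)/q) ≢ 1 for every prime q | φ(53), i.e. q ∈ {2, 13}.
37^26 ≡ 1 (mod 53)  [q = 2: ≡ 1 ✗]
37^4 ≡ 28 (mod 53)  [q = 13: ≢ 1 ✓]
37^26 ≡ 1 shows ord(37) | 26, strictly less than φ(53); not a primitive root.

No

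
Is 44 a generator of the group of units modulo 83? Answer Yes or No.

No

φ(83) = 83 − 1 = 82 = 2 · 41.
44 is a primitive root mod 83 iff 44^(φ(83)/q) ≢ 1 for every prime q | φ(83), i.e. q ∈ {2, 41}.
44^41 ≡ 1 (mod 83)  [q = 2: ≡ 1 ✗]
44^2 ≡ 27 (mod 83)  [q = 41: ≢ 1 ✓]
44^41 ≡ 1 shows ord(44) | 41, strictly less than φ(83); not a primitive root.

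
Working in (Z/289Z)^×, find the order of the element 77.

136

The order of 77 must divide φ(289) = φ(17^2) = 17·(17−1) = 272 = 2^4 · 17.
Divisors of 272: 1, 2, 4, 8, 16, 17, 34, 68, 136, 272.
Check 77^d mod 289 for each divisor in increasing order:
77^1 ≡ 77
77^2 ≡ 149
77^4 ≡ 237
77^8 ≡ 103
77^16 ≡ 205
77^17 ≡ 179
77^34 ≡ 251
77^68 ≡ 288
77^136 ≡ 1
Therefore the multiplicative order of 77 modulo 289 is 136.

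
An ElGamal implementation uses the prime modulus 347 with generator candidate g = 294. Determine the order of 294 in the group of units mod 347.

Since 294 ∈ (Z/347Z)^×, its order divides φ(347) = 347 − 1 = 346 = 2 · 173.
Divisors of 346: 1, 2, 173, 346.
Check 294^d mod 347 for each divisor in increasing order:
294^1 ≡ 294 (mod 347)
294^2 ≡ 33 (mod 347)
294^173 ≡ 346 (mod 347)
294^346 ≡ 1 (mod 347) ✓
The smallest such exponent is 346, so the order of 294 is 346.

346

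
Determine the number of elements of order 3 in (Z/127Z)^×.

2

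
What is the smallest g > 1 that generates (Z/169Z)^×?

2

φ(169) = φ(13^2) = 13·(13−1) = 156 = 2^2 · 3 · 13.
Test candidates g = 2, 3, … against the prime factors q ∈ {2, 3, 13} of φ(169): g is a generator iff g^(156/q) ≢ 1 for every such q.
g = 2: 2^78 ≡ 168; 2^52 ≡ 146; 2^12 ≡ 40 — none is 1, so 2 is a primitive root.
So 2 is the smallest generator of (Z/169Z)^×.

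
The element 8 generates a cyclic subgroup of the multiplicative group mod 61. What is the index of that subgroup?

3

By Lagrange's theorem, ord_61(8) divides φ(61) = 61 − 1 = 60 = 2^2 · 3 · 5.
Divisors of 60: 1, 2, 3, 4, 5, 6, 10, 12, 15, 20, 30, 60.
Evaluate successive powers at the divisors of 60:
8^1 ≡ 8
8^2 ≡ 3
8^3 ≡ 24
8^4 ≡ 9
8^5 ≡ 11
8^6 ≡ 27
8^10 ≡ 60
8^12 ≡ 58
8^15 ≡ 50
8^20 ≡ 1
So ord_61(8) = 20, hence |⟨8⟩| = 20.
Index = |(Z/61Z)^×| / |⟨8⟩| = 60 / 20 = 3.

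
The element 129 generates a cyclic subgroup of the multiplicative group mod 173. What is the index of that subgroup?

Since 129 ∈ (Z/173Z)^×, its order divides φ(173) = 173 − 1 = 172 = 2^2 · 43.
Divisors of 172: 1, 2, 4, 43, 86, 172.
Compute 129^d (mod 173) for the divisors d until we hit 1:
129^1 ≡ 129
129^2 ≡ 33
129^4 ≡ 51
129^43 ≡ 93
129^86 ≡ 172
129^172 ≡ 1
Thus |⟨129⟩| = ord(129) = 172.
[(Z/173Z)^× : ⟨129⟩] = 172/172 = 1.

1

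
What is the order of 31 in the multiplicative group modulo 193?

Since 31 ∈ (Z/193Z)^×, its order divides φ(193) = 193 − 1 = 192 = 2^6 · 3.
Divisors of 192: 1, 2, 3, 4, 6, 8, 12, 16, 24, 32, 48, 64, 96, 192.
Check 31^d mod 193 for each divisor in increasing order:
31^1 ≡ 31 (mod 193)
31^2 ≡ 189 (mod 193)
31^3 ≡ 69 (mod 193)
31^4 ≡ 16 (mod 193)
31^6 ≡ 129 (mod 193)
31^8 ≡ 63 (mod 193)
31^12 ≡ 43 (mod 193)
31^16 ≡ 109 (mod 193)
31^24 ≡ 112 (mod 193)
31^32 ≡ 108 (mod 193)
31^48 ≡ 192 (mod 193)
31^64 ≡ 84 (mod 193)
31^96 ≡ 1 (mod 193) ✓
Hence ord(31) = 96.

96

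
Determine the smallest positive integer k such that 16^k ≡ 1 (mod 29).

ord(16) | φ(29) = 29 − 1 = 28 = 2^2 · 7.
Divisors of 28: 1, 2, 4, 7, 14, 28.
Test each divisor d:
16^1 ≡ 16
16^2 ≡ 24
16^4 ≡ 25
16^7 ≡ 1
Hence ord(16) = 7.

7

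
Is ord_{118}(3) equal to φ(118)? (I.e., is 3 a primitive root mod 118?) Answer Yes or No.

No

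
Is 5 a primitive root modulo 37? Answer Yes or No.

Yes

φ(37) = 37 − 1 = 36 = 2^2 · 3^2.
5 is a primitive root mod 37 iff 5^(φ(37)/q) ≢ 1 for every prime q | φ(37), i.e. q ∈ {2, 3}.
5^18 ≡ 36 (mod 37)  [q = 2: ≢ 1 ✓]
5^12 ≡ 10 (mod 37)  [q = 3: ≢ 1 ✓]
None equal 1, so ord_37(5) = 36: 5 is a primitive root.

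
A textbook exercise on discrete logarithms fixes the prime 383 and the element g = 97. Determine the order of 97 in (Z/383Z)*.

382

Since 97 ∈ (Z/383Z)^×, its order divides φ(383) = 383 − 1 = 382 = 2 · 191.
Divisors of 382: 1, 2, 191, 382.
Test each divisor d:
97^1 ≡ 97 (mod 383)
97^2 ≡ 217 (mod 383)
97^191 ≡ 382 (mod 383)
97^382 ≡ 1 (mod 383) ✓
The smallest such exponent is 382, so the order of 97 is 382.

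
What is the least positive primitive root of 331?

3

φ(331) = 331 − 1 = 330 = 2 · 3 · 5 · 11.
g is a primitive root iff g^(330/q) ≢ 1 (mod 331) for each prime q ∈ {2, 3, 5, 11}.
g = 2: 2^165 ≡ 330; 2^110 ≡ 299; 2^66 ≡ 64; 2^30 ≡ 1 — hits 1, so not a primitive root.
g = 3: 3^165 ≡ 330; 3^110 ≡ 299; 3^66 ≡ 64; 3^30 ≡ 270 — none is 1, so 3 is a primitive root.
So 3 is the smallest generator of (Z/331Z)^×.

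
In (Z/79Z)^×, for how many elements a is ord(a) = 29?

φ(79) = 79 − 1 = 78 = 2 · 3 · 13.
Since (Z/79Z)^× is cyclic of order 78, the number of elements of order d is φ(d) when d | 78 and 0 otherwise.
Here 78 is not a multiple of 29, so there are no elements of order 29.

0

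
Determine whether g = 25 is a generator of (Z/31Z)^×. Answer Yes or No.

φ(31) = 31 − 1 = 30 = 2 · 3 · 5.
An element g generates (Z/31Z)^× iff g^(30/q) ≢ 1 (mod 31) for each prime q ∈ {2, 3, 5}.
25^15 ≡ 1 (mod 31)  [q = 2: ≡ 1 ✗]
25^10 ≡ 25 (mod 31)  [q = 3: ≢ 1 ✓]
25^6 ≡ 1 (mod 31)  [q = 5: ≡ 1 ✗]
The check at q = 2 fails, so 25 generates a proper subgroup.

No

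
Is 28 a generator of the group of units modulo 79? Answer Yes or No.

φ(79) = 79 − 1 = 78 = 2 · 3 · 13.
An element g generates (Z/79Z)^× iff g^(78/q) ≢ 1 (mod 79) for each prime q ∈ {2, 3, 13}.
28^39 ≡ 78 (mod 79)  [q = 2: ≢ 1 ✓]
28^26 ≡ 23 (mod 79)  [q = 3: ≢ 1 ✓]
28^6 ≡ 21 (mod 79)  [q = 13: ≢ 1 ✓]
None equal 1, so ord_79(28) = 78: 28 is a primitive root.

Yes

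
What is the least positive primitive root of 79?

φ(79) = 79 − 1 = 78 = 2 · 3 · 13.
g is a primitive root iff g^(78/q) ≢ 1 (mod 79) for each prime q ∈ {2, 3, 13}.
g = 2: 2^39 ≡ 1 — hits 1, so not a primitive root.
g = 3: 3^39 ≡ 78; 3^26 ≡ 23; 3^6 ≡ 18 — none is 1, so 3 is a primitive root.
The smallest primitive root modulo 79 is 3.

3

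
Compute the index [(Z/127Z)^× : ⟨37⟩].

Since 37 ∈ (Z/127Z)^×, its order divides φ(127) = 127 − 1 = 126 = 2 · 3^2 · 7.
Divisors of 126: 1, 2, 3, 6, 7, 9, 14, 18, 21, 42, 63, 126.
Evaluate successive powers at the divisors of 126:
37^1 ≡ 37
37^2 ≡ 99
37^3 ≡ 107
37^6 ≡ 19
37^7 ≡ 68
37^9 ≡ 1
The order of 37 is 9, so the subgroup it generates has 9 elements.
The index is φ(127) / ord(37) = 126 / 9 = 14.

14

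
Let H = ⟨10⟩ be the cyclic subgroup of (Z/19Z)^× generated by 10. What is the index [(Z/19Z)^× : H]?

1

Since 10 ∈ (Z/19Z)^×, its order divides φ(19) = 19 − 1 = 18 = 2 · 3^2.
Divisors of 18: 1, 2, 3, 6, 9, 18.
Test each divisor d:
10^1 ≡ 10 (mod 19)
10^2 ≡ 5 (mod 19)
10^3 ≡ 12 (mod 19)
10^6 ≡ 11 (mod 19)
10^9 ≡ 18 (mod 19)
10^18 ≡ 1 (mod 19) ✓
The order of 10 is 18, so the subgroup it generates has 18 elements.
[(Z/19Z)^× : ⟨10⟩] = 18/18 = 1.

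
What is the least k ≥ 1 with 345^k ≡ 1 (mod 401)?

Since 345 ∈ (Z/401Z)^×, its order divides φ(401) = 401 − 1 = 400 = 2^4 · 5^2.
Divisors of 400: 1, 2, 4, 5, 8, 10, 16, 20, 25, 40, 50, 80, 100, 200, 400.
Check 345^d mod 401 for each divisor in increasing order:
345^1 ≡ 345 (mod 401)
345^2 ≡ 329 (mod 401)
345^4 ≡ 372 (mod 401)
345^5 ≡ 20 (mod 401)
345^8 ≡ 39 (mod 401)
345^10 ≡ 400 (mod 401)
345^16 ≡ 318 (mod 401)
345^20 ≡ 1 (mod 401) ✓
Therefore the multiplicative order of 345 modulo 401 is 20.

20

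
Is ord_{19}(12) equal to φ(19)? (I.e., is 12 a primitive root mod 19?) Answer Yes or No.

No

φ(19) = 19 − 1 = 18 = 2 · 3^2.
Test 12^(18/q) mod 19 for each prime factor q of 18:
12^9 ≡ 18 (mod 19)  [q = 2: ≢ 1 ✓]
12^6 ≡ 1 (mod 19)  [q = 3: ≡ 1 ✗]
12^6 ≡ 1 shows ord(12) | 6, strictly less than φ(19); not a primitive root.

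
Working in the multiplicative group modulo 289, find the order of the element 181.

272

ord(181) | φ(289) = φ(17^2) = 17·(17−1) = 272 = 2^4 · 17.
Divisors of 272: 1, 2, 4, 8, 16, 17, 34, 68, 136, 272.
Compute 181^d (mod 289) for the divisors d until we hit 1:
181^1 ≡ 181 (mod 289)
181^2 ≡ 104 (mod 289)
181^4 ≡ 123 (mod 289)
181^8 ≡ 101 (mod 289)
181^16 ≡ 86 (mod 289)
181^17 ≡ 249 (mod 289)
181^34 ≡ 155 (mod 289)
181^68 ≡ 38 (mod 289)
181^136 ≡ 288 (mod 289)
181^272 ≡ 1 (mod 289) ✓
Therefore the multiplicative order of 181 modulo 289 is 272.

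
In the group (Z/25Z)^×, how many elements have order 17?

φ(25) = φ(5^2) = 5·(5−1) = 20 = 2^2 · 5.
Since (Z/25Z)^× is cyclic of order 20, the number of elements of order d is φ(d) when d | 20 and 0 otherwise.
Here 20 is not a multiple of 17, so there are no elements of order 17.

0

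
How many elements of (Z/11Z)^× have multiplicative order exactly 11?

φ(11) = 11 − 1 = 10 = 2 · 5.
In a cyclic group of order 10, there are φ(d) elements of order d for each divisor d of 10, and zero for non-divisors.
Since 11 ∤ 10, the count is 0.

0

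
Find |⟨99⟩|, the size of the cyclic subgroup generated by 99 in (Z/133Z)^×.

9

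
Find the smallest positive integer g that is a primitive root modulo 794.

φ(794) = φ(2)·φ(397) = 1·396 = 396 = 2^2 · 3^2 · 11.
g is a primitive root iff g^(396/q) ≢ 1 (mod 794) for each prime q ∈ {2, 3, 11}.
g = 2: gcd(2, 794) = 2 > 1, not a unit — skip.
g = 3: 3^198 ≡ 1 — hits 1, so not a primitive root.
g = 4: gcd(4, 794) = 2 > 1, not a unit — skip.
g = 5: 5^198 ≡ 793; 5^132 ≡ 759; 5^36 ≡ 687 — none is 1, so 5 is a primitive root.
So 5 is the smallest generator of (Z/794Z)^×.

5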